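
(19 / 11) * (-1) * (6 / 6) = -19 / 11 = -1.73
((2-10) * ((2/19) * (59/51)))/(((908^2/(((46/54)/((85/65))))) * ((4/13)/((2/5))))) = -229333/229186048590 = -0.00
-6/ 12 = -1/ 2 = -0.50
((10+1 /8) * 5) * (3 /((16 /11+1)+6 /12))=51.40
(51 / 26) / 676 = 51 / 17576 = 0.00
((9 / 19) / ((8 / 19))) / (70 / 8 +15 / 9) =27 / 250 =0.11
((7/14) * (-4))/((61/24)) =-48/61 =-0.79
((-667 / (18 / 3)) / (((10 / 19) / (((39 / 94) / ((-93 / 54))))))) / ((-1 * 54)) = -164749 / 174840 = -0.94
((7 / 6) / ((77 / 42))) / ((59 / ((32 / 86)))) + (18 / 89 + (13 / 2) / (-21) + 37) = 3848933491 / 104316366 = 36.90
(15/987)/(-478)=-5/157262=-0.00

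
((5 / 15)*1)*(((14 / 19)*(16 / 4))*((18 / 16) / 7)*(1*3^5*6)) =4374 / 19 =230.21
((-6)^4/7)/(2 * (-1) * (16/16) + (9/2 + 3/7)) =2592/41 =63.22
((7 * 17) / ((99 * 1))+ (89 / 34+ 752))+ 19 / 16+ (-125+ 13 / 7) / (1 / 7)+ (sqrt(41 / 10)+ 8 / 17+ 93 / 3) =-1979807 / 26928+ sqrt(410) / 10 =-71.50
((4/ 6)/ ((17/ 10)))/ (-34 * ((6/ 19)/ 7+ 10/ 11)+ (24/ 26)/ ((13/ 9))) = -1236235/ 100258503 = -0.01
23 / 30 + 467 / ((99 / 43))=201569 / 990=203.61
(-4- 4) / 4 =-2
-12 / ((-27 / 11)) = 44 / 9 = 4.89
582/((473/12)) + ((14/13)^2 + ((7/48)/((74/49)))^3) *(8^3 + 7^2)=665.90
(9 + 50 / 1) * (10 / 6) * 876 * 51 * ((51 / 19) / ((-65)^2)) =44810028 / 16055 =2791.03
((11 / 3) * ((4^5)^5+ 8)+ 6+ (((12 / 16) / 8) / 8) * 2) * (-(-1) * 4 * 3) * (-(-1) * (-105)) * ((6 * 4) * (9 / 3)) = -1498077380048534619705 / 4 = -374519345012133654926.25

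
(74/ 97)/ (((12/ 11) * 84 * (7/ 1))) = 407/ 342216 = 0.00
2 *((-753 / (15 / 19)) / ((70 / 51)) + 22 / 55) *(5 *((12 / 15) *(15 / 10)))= -1458474 / 175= -8334.14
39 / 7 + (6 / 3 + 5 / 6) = 353 / 42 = 8.40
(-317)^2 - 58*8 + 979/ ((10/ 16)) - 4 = 507937/ 5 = 101587.40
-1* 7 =-7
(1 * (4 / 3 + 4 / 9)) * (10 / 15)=32 / 27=1.19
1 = 1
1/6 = 0.17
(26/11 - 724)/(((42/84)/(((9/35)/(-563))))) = 20412/30965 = 0.66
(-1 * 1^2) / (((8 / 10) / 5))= -25 / 4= -6.25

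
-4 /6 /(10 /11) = -11 /15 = -0.73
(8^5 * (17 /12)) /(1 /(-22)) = -3063808 /3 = -1021269.33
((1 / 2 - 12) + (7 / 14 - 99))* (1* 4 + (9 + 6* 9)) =-7370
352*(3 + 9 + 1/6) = 4282.67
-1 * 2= -2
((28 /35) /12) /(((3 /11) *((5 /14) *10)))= 77 /1125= 0.07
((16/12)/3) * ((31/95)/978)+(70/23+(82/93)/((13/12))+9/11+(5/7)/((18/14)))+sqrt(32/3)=4 * sqrt(6)/3+223001006108/42628548105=8.50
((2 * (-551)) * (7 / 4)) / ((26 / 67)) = -258419 / 52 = -4969.60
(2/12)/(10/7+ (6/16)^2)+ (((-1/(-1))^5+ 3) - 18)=-29302/2109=-13.89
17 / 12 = 1.42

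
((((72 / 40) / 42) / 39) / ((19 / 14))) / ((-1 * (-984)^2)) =-1 / 1195796160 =-0.00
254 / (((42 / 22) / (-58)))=-162052 / 21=-7716.76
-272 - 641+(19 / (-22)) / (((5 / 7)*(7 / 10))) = -10062 / 11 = -914.73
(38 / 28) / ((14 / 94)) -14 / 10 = 3779 / 490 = 7.71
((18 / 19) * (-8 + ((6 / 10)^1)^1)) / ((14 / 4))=-1332 / 665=-2.00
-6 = -6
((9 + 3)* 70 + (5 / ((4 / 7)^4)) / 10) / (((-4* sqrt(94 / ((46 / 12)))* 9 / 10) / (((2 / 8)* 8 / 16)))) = -2162405* sqrt(3243) / 20791296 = -5.92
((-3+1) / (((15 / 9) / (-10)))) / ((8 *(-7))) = -3 / 14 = -0.21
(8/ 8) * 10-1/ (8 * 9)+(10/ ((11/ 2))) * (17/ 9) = 1181/ 88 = 13.42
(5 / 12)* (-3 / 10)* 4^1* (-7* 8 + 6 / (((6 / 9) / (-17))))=104.50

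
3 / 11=0.27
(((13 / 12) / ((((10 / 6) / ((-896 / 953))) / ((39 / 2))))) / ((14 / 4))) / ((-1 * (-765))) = -5408 / 1215075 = -0.00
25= 25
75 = 75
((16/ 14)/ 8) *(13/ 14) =0.13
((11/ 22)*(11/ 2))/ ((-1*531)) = -11/ 2124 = -0.01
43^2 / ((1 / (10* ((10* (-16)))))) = -2958400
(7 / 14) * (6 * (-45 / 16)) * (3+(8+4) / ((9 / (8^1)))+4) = -2385 / 16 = -149.06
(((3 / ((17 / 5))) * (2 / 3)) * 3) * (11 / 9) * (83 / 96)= 4565 / 2448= 1.86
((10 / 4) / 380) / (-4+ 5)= 1 / 152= 0.01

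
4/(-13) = -4/13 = -0.31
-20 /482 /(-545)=2 /26269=0.00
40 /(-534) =-20 /267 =-0.07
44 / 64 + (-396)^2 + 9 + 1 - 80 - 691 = 2496891 / 16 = 156055.69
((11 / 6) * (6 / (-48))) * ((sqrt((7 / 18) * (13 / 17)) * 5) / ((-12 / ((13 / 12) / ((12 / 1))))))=715 * sqrt(3094) / 8460288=0.00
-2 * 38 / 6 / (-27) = 38 / 81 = 0.47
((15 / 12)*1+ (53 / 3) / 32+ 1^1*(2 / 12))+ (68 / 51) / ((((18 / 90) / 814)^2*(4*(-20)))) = -26503651 / 96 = -276079.70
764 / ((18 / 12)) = 1528 / 3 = 509.33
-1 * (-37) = 37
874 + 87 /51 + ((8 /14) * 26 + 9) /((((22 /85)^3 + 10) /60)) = 372846595591 /366037931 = 1018.60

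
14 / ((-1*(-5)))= 14 / 5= 2.80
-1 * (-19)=19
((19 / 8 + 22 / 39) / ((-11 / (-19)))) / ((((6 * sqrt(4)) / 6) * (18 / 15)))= 87115 / 41184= 2.12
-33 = -33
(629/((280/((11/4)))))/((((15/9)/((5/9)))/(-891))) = -2054943/1120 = -1834.77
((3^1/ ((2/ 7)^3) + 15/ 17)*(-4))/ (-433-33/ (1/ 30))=17613/ 48382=0.36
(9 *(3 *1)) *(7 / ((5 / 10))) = 378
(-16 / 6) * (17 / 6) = -68 / 9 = -7.56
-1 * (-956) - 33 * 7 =725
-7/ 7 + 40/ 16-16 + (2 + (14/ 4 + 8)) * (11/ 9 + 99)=1338.50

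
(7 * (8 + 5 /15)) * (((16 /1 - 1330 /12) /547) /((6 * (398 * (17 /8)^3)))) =-6372800 /14439459303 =-0.00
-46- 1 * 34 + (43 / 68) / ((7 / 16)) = -9348 / 119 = -78.55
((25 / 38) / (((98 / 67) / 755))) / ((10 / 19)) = 252925 / 392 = 645.22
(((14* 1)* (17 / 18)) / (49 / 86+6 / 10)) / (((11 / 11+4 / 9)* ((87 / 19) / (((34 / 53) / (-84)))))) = -1180565 / 90453987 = -0.01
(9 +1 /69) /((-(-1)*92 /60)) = 3110 /529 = 5.88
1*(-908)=-908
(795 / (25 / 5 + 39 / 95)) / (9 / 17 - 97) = -256785 / 168592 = -1.52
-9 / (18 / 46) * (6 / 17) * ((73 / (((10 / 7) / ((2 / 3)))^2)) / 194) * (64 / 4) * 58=-76347488 / 123675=-617.32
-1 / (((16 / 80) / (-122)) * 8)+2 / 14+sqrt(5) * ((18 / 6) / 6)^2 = sqrt(5) / 4+2139 / 28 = 76.95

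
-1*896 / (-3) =896 / 3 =298.67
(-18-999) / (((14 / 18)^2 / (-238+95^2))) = -14772381.61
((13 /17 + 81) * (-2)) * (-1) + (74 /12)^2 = 123353 /612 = 201.56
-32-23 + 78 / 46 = -1226 / 23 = -53.30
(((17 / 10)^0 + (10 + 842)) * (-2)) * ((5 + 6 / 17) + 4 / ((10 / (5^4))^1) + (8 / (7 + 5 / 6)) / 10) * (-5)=2179031.74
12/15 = 4/5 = 0.80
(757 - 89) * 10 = 6680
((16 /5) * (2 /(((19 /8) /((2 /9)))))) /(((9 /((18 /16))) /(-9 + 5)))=-256 /855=-0.30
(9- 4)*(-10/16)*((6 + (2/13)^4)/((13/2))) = -2142275/742586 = -2.88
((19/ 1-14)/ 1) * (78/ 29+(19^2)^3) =6821653135/ 29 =235229418.45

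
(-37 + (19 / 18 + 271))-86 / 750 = 528617 / 2250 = 234.94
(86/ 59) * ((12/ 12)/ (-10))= -43/ 295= -0.15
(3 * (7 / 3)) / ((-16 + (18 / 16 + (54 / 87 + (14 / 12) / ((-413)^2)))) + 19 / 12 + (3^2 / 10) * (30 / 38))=-0.59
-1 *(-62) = 62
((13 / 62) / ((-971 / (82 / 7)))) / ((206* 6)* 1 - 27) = -41 / 19595751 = -0.00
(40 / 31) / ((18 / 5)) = 100 / 279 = 0.36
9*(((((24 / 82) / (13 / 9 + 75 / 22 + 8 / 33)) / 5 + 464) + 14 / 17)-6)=14520882528 / 3516365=4129.52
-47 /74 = -0.64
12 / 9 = 4 / 3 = 1.33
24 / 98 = 12 / 49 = 0.24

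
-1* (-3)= 3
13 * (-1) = -13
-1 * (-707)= 707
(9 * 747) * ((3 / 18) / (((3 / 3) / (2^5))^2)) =1147392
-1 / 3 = -0.33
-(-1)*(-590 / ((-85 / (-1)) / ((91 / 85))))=-10738 / 1445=-7.43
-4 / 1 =-4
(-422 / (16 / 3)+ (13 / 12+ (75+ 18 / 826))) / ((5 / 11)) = -6.64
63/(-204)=-21/68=-0.31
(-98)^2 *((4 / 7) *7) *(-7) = -268912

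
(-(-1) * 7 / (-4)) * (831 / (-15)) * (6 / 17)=5817 / 170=34.22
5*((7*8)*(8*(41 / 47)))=91840 / 47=1954.04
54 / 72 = 3 / 4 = 0.75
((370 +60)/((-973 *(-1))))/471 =430/458283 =0.00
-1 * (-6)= 6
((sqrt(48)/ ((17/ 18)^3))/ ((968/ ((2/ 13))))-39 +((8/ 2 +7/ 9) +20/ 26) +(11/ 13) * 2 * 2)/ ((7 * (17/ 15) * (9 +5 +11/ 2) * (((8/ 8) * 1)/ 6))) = -70360/ 60333 +349920 * sqrt(3)/ 11955446503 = -1.17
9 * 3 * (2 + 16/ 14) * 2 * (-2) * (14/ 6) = -792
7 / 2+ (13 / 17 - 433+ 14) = -14101 / 34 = -414.74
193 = 193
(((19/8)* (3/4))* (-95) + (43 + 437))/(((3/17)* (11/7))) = 394485/352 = 1120.70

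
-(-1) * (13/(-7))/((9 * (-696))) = 13/43848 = 0.00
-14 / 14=-1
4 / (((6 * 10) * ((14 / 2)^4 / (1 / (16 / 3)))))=1 / 192080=0.00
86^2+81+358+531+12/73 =8366.16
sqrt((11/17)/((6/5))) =sqrt(5610)/102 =0.73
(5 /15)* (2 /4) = 0.17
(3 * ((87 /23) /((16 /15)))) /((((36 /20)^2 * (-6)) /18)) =-3625 /368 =-9.85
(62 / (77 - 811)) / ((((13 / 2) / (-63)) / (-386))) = -1507716 / 4771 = -316.02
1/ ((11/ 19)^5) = 2476099/ 161051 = 15.37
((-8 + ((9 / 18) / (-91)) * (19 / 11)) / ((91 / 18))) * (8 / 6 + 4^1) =-769680 / 91091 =-8.45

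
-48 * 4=-192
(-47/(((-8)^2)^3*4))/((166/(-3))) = 141/174063616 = 0.00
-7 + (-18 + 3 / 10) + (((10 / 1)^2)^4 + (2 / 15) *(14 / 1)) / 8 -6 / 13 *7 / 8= 9749980601 / 780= 12499975.13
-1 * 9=-9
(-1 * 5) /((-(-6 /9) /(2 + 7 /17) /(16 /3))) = -1640 /17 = -96.47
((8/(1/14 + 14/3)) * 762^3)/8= 18582930576/199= 93381560.68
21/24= 0.88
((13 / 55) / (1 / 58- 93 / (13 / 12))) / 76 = -0.00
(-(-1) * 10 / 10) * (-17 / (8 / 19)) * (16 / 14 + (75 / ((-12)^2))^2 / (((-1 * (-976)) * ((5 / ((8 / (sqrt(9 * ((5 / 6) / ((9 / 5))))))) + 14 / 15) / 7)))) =-164493180599 / 3572370816 - 883203125 * sqrt(6) / 16330838016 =-46.18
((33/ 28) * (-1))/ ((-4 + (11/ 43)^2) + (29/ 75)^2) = 31201875/ 100206568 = 0.31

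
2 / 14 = 1 / 7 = 0.14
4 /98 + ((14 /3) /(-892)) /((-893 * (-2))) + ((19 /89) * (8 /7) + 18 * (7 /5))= 1327928796293 /52106710740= 25.48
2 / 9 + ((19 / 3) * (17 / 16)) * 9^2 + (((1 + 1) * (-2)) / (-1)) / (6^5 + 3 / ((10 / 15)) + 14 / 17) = 20773927949 / 38097360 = 545.29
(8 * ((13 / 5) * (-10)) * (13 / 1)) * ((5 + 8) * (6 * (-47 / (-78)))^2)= -459472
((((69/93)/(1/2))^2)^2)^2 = 20047612231936/852891037441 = 23.51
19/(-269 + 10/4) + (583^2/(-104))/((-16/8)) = 13934841/8528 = 1634.01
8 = 8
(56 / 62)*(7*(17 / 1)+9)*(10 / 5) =7168 / 31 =231.23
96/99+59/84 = 515/308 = 1.67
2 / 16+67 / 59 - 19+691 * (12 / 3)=1296235 / 472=2746.26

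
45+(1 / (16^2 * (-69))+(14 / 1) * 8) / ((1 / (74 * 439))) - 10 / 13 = 417755075753 / 114816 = 3638474.39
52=52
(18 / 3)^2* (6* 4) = 864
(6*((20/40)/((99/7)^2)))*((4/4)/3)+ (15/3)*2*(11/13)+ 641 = 82750480/127413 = 649.47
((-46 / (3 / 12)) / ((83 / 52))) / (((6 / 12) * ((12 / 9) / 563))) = -8080176 / 83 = -97351.52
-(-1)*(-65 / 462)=-65 / 462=-0.14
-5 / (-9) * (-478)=-2390 / 9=-265.56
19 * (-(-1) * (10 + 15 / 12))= 855 / 4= 213.75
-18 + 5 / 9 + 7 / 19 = -17.08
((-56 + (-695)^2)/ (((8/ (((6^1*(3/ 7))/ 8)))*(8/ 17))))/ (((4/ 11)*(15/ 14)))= 270945609/ 2560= 105838.13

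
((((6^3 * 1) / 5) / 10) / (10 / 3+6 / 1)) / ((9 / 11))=99 / 175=0.57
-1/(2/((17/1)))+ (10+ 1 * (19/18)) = 23/9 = 2.56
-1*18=-18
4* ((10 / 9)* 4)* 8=1280 / 9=142.22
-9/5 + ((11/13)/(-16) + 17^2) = 298633/1040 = 287.15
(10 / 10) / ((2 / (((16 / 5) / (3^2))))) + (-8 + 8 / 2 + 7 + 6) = 413 / 45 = 9.18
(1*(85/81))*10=850/81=10.49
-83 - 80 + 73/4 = -579/4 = -144.75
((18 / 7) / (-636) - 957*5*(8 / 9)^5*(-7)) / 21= 271464143191 / 306700506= 885.11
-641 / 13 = -49.31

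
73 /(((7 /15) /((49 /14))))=1095 /2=547.50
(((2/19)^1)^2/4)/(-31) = -1/11191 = -0.00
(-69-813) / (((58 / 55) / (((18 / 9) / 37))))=-48510 / 1073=-45.21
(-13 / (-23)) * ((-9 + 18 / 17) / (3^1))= -585 / 391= -1.50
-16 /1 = -16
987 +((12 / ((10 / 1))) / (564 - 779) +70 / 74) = 39295328 / 39775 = 987.94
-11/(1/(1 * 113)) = -1243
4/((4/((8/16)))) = 1/2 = 0.50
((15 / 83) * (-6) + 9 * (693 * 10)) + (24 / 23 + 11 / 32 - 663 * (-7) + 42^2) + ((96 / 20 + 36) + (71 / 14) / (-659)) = 96961514781151 / 1408994720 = 68816.10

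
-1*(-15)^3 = 3375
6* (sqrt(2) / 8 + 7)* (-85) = -3570 - 255* sqrt(2) / 4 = -3660.16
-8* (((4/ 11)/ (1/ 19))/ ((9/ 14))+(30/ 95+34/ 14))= -107.93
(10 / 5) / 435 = 2 / 435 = 0.00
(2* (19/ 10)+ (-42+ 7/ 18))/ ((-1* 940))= 0.04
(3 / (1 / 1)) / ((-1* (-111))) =1 / 37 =0.03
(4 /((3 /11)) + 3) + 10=83 /3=27.67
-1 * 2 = -2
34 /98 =17 /49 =0.35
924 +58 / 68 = 31445 / 34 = 924.85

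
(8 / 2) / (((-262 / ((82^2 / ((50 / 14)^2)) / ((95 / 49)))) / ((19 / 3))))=-32288648 / 1228125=-26.29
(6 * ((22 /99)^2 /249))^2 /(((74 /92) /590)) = 1736960 /1672352973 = 0.00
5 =5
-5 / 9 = -0.56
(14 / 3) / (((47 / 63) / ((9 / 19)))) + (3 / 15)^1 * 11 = 23053 / 4465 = 5.16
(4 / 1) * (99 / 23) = 17.22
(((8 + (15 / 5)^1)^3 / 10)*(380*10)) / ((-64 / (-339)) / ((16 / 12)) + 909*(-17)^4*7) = 11430628 / 12010637183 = 0.00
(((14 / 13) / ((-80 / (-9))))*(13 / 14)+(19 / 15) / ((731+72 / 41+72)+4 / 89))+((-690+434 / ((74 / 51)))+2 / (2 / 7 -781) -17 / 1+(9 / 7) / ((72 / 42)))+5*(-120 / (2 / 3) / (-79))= -890882816077013273 / 2251762654377840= -395.64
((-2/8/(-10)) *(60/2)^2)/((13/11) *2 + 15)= 1.30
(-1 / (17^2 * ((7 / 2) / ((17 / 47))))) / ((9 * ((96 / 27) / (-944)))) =59 / 5593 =0.01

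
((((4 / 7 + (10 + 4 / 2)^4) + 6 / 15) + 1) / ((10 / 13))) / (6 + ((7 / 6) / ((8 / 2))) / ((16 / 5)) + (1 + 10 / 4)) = 1811669184 / 644525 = 2810.86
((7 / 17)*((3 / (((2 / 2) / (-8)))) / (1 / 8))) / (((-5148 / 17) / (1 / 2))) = 56 / 429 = 0.13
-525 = -525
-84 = -84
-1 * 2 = -2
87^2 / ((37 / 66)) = 499554 / 37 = 13501.46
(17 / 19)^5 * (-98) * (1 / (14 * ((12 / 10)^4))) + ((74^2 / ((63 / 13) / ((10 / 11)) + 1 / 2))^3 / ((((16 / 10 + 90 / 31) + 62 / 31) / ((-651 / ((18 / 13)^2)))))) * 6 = -45336552686047095034597523125 / 174699087359277456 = -259512246866.01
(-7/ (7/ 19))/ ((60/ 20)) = -19/ 3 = -6.33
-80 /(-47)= 80 /47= 1.70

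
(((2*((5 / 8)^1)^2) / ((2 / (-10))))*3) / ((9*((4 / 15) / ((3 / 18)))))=-0.81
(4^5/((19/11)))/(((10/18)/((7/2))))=354816/95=3734.91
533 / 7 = 76.14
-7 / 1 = -7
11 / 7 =1.57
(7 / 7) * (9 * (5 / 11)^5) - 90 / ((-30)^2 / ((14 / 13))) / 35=8979574 / 52341575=0.17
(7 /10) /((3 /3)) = 7 /10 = 0.70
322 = 322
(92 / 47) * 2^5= 2944 / 47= 62.64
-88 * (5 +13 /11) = -544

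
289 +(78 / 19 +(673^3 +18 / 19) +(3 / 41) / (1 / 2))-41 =304821470.20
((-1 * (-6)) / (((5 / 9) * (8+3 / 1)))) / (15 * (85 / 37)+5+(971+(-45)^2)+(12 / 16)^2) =0.00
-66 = -66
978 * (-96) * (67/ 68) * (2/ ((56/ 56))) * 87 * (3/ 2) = -410454864/ 17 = -24144403.76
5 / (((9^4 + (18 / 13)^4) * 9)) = 142805 / 1687443273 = 0.00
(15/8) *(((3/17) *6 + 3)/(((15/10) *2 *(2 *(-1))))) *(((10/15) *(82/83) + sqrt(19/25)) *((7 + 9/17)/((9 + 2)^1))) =-552 *sqrt(19)/3179- 150880/263857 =-1.33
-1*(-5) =5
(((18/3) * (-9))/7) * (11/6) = -99/7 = -14.14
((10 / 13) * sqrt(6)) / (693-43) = sqrt(6) / 845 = 0.00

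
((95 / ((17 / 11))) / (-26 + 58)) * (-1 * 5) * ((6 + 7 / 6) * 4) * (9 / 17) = -674025 / 4624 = -145.77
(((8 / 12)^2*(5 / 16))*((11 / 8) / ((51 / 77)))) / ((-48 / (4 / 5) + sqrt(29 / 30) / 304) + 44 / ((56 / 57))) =-30393239800 / 1603754152809 - 3942785*sqrt(870) / 28867574750562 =-0.02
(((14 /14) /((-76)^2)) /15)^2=1 /7506489600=0.00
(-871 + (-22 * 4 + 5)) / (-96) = 159 / 16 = 9.94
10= 10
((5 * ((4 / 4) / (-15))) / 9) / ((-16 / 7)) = 7 / 432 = 0.02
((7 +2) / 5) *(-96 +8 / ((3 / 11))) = -120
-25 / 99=-0.25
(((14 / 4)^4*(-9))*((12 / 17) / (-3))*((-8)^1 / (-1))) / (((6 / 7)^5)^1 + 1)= 726364926 / 417911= 1738.09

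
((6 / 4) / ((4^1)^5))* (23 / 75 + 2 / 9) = 119 / 153600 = 0.00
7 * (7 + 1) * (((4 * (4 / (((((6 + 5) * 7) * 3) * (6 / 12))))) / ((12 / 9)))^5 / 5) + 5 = 9667348419 / 1933417255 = 5.00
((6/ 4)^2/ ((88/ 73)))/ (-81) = -73/ 3168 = -0.02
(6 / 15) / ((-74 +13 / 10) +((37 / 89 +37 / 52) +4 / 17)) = -157352 / 28062721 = -0.01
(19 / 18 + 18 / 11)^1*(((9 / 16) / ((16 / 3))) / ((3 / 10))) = 2665 / 2816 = 0.95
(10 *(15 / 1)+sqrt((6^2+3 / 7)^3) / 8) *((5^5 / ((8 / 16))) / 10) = 159375 *sqrt(1785) / 392+93750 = 110927.23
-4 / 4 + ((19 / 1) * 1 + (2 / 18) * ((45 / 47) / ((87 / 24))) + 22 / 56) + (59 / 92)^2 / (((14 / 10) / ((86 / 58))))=1522861045 / 80755024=18.86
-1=-1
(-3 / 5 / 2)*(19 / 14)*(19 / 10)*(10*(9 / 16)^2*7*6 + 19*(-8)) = 1324509 / 89600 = 14.78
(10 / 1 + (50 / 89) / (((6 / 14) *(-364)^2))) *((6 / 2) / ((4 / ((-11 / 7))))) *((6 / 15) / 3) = -55591591 / 35376432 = -1.57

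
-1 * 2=-2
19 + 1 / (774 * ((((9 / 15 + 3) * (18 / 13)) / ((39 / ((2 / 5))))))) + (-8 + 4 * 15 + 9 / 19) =227116147 / 3176496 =71.50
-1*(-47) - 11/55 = 234/5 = 46.80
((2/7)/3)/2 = 1/21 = 0.05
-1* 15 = -15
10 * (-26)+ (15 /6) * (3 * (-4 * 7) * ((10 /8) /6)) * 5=-1915 /4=-478.75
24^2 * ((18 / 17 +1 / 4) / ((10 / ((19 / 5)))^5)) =1983355299 / 332031250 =5.97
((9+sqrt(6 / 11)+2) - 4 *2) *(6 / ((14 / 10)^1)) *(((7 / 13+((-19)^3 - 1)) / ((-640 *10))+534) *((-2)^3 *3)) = -1201985271 / 7280 - 400661757 *sqrt(66) / 80080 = -205754.61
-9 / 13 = -0.69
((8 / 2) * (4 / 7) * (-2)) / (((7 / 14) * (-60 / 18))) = 96 / 35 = 2.74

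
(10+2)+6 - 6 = 12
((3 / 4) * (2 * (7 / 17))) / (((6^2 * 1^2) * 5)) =7 / 2040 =0.00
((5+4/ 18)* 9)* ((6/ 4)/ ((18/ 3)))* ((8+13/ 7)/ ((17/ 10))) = 16215/ 238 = 68.13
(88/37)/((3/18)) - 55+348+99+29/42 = 632417/1554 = 406.96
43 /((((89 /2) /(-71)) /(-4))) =24424 /89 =274.43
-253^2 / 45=-64009 / 45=-1422.42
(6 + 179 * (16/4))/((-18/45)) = -1805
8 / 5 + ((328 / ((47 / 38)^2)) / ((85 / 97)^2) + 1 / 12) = 53799234361 / 191520300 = 280.91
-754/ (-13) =58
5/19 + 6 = 119/19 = 6.26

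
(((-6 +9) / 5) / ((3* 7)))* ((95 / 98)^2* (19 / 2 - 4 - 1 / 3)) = 55955 / 403368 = 0.14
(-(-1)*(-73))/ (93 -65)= -73/ 28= -2.61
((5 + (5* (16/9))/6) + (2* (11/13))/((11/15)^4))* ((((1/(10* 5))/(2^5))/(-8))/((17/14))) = -1613297/2033171712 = -0.00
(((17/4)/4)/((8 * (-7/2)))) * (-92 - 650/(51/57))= 6957/224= 31.06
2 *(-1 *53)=-106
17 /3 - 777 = -771.33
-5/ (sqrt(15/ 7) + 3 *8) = -280/ 1339 + 5 *sqrt(105)/ 4017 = -0.20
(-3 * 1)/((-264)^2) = -1/23232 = -0.00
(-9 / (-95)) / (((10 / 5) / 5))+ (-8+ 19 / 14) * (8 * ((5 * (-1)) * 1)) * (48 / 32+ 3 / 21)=813261 / 1862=436.77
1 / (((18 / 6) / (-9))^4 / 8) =648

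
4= 4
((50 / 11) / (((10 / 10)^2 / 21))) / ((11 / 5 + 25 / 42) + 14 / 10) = 220500 / 9691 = 22.75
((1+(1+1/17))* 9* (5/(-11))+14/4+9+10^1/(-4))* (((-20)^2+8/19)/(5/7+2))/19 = 15710520/1282633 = 12.25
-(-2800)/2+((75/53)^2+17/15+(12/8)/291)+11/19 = 218011194463/155309610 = 1403.72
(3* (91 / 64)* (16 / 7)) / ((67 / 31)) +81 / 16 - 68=-58.43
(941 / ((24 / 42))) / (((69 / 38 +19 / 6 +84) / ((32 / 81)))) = 125153 / 17118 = 7.31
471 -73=398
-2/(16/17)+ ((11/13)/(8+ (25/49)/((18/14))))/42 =-116777/55016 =-2.12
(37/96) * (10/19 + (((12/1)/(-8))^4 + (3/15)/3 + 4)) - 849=-370029167/437760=-845.28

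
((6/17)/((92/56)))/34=42/6647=0.01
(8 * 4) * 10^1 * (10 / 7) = 3200 / 7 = 457.14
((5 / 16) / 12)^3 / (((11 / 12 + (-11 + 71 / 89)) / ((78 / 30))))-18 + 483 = 2719917313795 / 5849284608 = 465.00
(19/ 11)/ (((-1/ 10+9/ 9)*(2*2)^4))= 95/ 12672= 0.01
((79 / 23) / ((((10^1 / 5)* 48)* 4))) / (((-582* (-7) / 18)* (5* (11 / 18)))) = 711 / 54971840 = 0.00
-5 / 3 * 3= -5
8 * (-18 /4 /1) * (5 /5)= -36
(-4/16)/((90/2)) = -1/180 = -0.01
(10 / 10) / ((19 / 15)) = 15 / 19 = 0.79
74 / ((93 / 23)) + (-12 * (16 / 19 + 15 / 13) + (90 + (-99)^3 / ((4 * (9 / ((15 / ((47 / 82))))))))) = -1522881651791 / 2159274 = -705274.85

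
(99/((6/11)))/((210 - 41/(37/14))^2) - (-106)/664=1413480625/8595881056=0.16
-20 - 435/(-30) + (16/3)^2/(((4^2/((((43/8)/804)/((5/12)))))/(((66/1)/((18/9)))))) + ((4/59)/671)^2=-4.56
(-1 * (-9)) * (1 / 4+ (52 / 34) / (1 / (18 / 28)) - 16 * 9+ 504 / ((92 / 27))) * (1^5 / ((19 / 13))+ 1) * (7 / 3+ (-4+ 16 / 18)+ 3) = 9014560 / 52003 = 173.35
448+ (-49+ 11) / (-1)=486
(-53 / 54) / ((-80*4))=53 / 17280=0.00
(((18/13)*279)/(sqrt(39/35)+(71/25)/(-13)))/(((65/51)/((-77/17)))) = -1639.97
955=955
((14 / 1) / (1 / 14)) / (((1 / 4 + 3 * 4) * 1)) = 16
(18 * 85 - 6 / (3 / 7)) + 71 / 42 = 63743 / 42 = 1517.69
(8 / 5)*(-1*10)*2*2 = -64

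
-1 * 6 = -6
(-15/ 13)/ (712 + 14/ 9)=-135/ 83486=-0.00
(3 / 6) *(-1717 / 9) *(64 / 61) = -54944 / 549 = -100.08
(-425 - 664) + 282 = -807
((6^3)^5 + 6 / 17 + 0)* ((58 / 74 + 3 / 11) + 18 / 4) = 2612588065403.99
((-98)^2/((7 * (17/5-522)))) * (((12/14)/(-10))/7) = 84/2593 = 0.03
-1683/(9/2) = -374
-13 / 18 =-0.72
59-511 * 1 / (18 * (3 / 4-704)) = 1494725 / 25317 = 59.04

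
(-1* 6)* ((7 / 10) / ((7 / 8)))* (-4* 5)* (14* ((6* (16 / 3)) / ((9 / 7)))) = 33450.67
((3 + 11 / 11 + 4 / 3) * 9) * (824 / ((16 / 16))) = 39552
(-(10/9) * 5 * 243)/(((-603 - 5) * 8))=675/2432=0.28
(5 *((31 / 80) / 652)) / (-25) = -31 / 260800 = -0.00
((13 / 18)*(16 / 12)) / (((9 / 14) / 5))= 1820 / 243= 7.49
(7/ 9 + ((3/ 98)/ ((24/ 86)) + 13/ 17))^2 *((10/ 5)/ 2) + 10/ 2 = 27804629161/ 3597120576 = 7.73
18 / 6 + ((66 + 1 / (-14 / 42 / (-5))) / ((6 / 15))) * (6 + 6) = 2433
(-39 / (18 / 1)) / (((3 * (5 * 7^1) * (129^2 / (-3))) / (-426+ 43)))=-4979 / 3494610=-0.00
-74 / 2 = -37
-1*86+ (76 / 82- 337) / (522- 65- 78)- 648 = -11419405 / 15539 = -734.89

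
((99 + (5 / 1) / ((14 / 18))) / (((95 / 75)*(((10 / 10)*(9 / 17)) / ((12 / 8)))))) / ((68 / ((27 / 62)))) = 49815 / 32984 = 1.51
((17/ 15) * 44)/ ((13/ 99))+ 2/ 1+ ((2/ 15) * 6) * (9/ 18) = 4968/ 13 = 382.15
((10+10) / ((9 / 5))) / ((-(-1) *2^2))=25 / 9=2.78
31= 31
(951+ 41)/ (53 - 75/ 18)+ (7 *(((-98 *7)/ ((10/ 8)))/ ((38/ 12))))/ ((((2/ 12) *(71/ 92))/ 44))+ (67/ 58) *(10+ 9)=-47563799054731/ 114624530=-414953.06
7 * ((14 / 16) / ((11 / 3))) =147 / 88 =1.67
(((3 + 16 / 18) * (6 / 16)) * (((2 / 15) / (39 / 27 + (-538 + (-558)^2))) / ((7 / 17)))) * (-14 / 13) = -119 / 72733622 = -0.00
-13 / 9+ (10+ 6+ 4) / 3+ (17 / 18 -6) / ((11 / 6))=244 / 99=2.46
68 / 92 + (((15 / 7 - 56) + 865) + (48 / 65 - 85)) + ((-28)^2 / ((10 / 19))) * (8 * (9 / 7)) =167955092 / 10465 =16049.22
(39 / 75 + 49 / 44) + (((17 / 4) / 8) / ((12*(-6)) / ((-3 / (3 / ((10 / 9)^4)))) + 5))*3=478134837 / 287315600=1.66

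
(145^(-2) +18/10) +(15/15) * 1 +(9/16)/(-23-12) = 6555707/2354800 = 2.78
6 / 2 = 3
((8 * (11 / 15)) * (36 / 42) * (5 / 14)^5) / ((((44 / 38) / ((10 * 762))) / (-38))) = -859631250 / 117649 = -7306.75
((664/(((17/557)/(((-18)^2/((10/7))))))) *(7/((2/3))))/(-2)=-2201890068/85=-25904589.04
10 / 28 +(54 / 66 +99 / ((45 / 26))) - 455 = -305401 / 770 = -396.62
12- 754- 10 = -752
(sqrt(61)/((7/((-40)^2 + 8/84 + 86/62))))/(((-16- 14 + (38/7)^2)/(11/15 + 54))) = -171189173* sqrt(61)/7254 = -184316.26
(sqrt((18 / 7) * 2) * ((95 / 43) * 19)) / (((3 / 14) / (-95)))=-685900 * sqrt(7) / 43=-42202.81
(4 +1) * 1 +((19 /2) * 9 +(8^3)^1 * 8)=8373 /2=4186.50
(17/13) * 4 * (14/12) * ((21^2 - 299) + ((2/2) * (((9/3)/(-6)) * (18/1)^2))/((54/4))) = 2380/3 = 793.33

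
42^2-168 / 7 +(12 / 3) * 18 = 1812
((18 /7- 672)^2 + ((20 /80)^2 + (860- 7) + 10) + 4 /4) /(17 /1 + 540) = 806.10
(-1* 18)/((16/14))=-63/4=-15.75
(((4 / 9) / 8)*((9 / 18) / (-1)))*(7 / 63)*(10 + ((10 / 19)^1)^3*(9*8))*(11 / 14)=-773245 / 15556212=-0.05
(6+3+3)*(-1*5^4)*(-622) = 4665000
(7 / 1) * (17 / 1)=119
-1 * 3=-3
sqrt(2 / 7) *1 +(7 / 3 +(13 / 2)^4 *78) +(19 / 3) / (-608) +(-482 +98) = sqrt(14) / 7 +13329907 / 96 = 138853.73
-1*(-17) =17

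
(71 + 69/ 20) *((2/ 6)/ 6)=1489/ 360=4.14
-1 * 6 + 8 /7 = -34 /7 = -4.86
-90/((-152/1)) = 45/76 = 0.59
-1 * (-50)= 50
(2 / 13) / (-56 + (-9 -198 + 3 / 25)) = -25 / 42718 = -0.00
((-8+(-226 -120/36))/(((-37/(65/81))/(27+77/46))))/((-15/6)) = -12208664/206793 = -59.04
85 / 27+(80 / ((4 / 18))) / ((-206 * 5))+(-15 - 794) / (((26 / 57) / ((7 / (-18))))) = 100147135 / 144612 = 692.52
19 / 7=2.71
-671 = -671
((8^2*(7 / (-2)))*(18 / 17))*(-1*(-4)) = -16128 / 17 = -948.71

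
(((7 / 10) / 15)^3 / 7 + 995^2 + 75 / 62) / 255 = 103581492189019 / 26679375000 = 3882.46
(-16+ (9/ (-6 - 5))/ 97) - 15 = -33086/ 1067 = -31.01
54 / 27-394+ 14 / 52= -10185 / 26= -391.73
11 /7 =1.57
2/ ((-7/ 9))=-18/ 7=-2.57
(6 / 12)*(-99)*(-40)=1980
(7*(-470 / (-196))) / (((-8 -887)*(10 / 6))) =-141 / 12530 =-0.01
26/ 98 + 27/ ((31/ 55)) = 73168/ 1519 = 48.17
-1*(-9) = 9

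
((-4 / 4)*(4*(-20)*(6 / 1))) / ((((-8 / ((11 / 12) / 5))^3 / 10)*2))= -1331 / 46080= -0.03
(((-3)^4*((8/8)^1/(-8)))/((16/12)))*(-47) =11421/32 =356.91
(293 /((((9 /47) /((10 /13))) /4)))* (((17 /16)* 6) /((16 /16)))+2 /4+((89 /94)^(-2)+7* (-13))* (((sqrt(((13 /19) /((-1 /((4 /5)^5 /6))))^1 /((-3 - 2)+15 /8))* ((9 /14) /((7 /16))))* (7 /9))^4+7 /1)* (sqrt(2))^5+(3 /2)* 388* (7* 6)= 4247741 /78 - 12656061521059776864748* sqrt(2) /5028525791748046875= 50898.85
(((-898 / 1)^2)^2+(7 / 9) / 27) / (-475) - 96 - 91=-31603972501994 / 23085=-1369026315.88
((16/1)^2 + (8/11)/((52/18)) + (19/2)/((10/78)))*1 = 472403/1430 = 330.35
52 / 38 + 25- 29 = -50 / 19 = -2.63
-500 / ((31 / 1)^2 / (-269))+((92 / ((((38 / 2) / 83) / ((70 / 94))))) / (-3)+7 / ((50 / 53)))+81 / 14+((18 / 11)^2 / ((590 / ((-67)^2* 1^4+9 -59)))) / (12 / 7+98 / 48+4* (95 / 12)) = 1033065295429501261 / 19140861561515925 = 53.97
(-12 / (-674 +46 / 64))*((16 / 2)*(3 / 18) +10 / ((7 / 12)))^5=1125559862165504 / 29330652015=38374.87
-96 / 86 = -48 / 43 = -1.12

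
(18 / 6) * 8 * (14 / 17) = 336 / 17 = 19.76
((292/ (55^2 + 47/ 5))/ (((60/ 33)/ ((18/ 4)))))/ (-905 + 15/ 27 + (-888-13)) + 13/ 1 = 6409710485/ 493059656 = 13.00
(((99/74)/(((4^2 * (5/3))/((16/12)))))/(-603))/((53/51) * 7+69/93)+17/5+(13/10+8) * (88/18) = 184240060771/3770261520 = 48.87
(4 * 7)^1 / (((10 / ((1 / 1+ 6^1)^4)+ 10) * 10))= 16807 / 60050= 0.28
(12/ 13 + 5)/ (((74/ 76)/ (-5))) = -14630/ 481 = -30.42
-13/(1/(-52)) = 676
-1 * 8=-8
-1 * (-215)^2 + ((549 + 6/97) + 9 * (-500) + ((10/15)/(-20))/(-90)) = -13141078103/261900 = -50175.94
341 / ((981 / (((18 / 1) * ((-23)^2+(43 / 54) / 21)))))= 204575789 / 61803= 3310.13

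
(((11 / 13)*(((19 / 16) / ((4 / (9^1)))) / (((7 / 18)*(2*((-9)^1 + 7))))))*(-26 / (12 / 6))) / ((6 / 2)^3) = 627 / 896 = 0.70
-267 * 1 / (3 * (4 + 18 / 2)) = -6.85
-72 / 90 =-4 / 5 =-0.80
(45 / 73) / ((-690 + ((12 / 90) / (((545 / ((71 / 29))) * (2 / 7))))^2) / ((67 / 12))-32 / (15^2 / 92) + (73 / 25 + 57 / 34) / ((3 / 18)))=-2880764498559375 / 509793068736130697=-0.01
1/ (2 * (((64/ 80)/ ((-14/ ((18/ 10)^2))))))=-875/ 324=-2.70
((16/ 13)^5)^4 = 1208925819614629174706176/ 19004963774880799438801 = 63.61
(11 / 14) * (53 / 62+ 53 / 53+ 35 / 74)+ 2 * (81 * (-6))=-7789503 / 8029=-970.17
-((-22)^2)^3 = -113379904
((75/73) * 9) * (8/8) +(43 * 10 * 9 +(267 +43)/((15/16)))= 921971/219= 4209.91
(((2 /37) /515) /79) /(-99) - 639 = -95229630047 /149029155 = -639.00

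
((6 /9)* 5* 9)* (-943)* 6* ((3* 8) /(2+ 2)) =-1018440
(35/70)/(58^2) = 1/6728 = 0.00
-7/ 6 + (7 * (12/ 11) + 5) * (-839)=-699803/ 66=-10603.08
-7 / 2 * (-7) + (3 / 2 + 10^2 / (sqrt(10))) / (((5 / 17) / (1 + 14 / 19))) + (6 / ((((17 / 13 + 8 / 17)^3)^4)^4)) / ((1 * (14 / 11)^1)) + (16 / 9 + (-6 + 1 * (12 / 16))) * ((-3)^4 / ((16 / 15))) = -43.57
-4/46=-2/23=-0.09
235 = 235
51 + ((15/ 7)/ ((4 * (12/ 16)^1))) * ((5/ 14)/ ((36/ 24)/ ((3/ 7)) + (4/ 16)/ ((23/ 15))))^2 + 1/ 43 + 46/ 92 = 172628660977/ 3350058362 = 51.53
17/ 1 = 17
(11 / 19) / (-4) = -11 / 76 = -0.14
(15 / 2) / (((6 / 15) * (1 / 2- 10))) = -75 / 38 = -1.97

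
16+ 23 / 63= 1031 / 63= 16.37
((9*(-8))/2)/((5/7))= -252/5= -50.40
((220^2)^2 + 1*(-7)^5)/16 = 2342543193/16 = 146408949.56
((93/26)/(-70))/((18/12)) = -31/910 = -0.03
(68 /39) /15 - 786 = -459742 /585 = -785.88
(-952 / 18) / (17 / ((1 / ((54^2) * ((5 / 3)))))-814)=-238 / 368127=-0.00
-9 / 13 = -0.69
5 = 5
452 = 452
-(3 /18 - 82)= 491 /6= 81.83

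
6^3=216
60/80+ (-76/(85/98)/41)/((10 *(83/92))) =2968393/5785100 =0.51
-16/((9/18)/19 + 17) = -608/647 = -0.94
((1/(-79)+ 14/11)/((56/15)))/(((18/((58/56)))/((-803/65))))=-772705/3220672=-0.24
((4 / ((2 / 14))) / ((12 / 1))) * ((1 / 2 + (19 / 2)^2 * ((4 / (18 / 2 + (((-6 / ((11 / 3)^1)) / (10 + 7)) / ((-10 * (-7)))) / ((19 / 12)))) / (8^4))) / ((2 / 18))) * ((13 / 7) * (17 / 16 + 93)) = 45719146306015 / 24446828544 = 1870.15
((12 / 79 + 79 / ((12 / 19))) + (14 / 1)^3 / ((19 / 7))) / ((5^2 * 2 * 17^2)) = 20464921 / 260273400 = 0.08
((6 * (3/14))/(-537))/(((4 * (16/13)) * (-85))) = 39/6816320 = 0.00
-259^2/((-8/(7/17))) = 469567/136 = 3452.70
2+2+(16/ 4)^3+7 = 75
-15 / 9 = -5 / 3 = -1.67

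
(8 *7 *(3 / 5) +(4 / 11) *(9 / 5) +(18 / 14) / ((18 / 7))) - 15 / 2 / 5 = 1829 / 55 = 33.25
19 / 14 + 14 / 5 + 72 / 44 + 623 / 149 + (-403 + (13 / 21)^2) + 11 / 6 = -1412380804 / 3613995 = -390.81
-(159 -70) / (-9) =89 / 9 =9.89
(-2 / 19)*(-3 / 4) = 3 / 38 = 0.08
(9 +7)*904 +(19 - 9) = 14474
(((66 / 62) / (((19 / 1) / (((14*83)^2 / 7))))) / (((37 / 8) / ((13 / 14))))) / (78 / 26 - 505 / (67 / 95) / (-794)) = 2515525735008 / 4523551217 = 556.10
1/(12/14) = 7/6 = 1.17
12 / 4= 3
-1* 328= -328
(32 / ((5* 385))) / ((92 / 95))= 152 / 8855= 0.02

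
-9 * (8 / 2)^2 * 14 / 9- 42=-266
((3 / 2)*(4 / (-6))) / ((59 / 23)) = -23 / 59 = -0.39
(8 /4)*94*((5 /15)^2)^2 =188 /81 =2.32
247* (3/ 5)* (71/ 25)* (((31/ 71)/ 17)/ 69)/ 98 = 7657/ 4789750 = 0.00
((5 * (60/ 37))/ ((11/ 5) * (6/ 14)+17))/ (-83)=-2625/ 482147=-0.01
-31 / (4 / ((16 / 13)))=-124 / 13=-9.54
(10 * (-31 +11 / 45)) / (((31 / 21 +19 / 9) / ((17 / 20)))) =-41174 / 565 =-72.87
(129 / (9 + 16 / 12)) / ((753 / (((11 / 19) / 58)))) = 1419 / 8574662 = 0.00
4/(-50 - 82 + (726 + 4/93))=186/27623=0.01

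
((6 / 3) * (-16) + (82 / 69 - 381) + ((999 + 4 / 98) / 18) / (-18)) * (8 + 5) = -1969475287 / 365148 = -5393.64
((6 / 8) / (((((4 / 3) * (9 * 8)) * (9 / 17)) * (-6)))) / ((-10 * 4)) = 17 / 276480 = 0.00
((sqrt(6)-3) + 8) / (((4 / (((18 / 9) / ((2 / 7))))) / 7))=49 * sqrt(6) / 4 + 245 / 4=91.26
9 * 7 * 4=252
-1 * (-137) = 137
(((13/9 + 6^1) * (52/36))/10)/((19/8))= 3484/7695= 0.45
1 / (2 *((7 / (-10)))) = -5 / 7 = -0.71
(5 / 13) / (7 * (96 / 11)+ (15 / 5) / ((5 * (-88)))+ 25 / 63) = 138600 / 22155263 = 0.01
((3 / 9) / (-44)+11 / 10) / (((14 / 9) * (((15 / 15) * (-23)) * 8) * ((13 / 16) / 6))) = -927 / 32890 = -0.03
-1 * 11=-11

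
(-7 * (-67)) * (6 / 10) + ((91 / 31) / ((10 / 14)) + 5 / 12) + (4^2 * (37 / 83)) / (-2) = 43590749 / 154380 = 282.36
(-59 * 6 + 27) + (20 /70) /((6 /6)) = -326.71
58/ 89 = 0.65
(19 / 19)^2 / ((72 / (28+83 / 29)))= 895 / 2088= 0.43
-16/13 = -1.23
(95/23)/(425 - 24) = 95/9223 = 0.01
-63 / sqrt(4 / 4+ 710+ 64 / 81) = -567*sqrt(57655) / 57655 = -2.36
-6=-6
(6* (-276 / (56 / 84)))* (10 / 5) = -4968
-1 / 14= -0.07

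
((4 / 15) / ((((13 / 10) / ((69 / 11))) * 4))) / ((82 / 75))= 1725 / 5863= 0.29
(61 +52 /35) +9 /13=28746 /455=63.18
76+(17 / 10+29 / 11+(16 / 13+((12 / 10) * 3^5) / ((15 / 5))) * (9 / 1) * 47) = 59654669 / 1430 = 41716.55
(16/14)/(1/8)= 9.14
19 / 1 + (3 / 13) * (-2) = 18.54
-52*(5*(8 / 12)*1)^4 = -520000 / 81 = -6419.75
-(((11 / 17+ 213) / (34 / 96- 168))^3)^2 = -28075174439741574291077921243136 / 6553865677907382849704072779201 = -4.28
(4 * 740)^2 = 8761600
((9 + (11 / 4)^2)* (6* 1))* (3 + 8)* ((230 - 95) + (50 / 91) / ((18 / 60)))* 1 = 108889825 / 728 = 149573.94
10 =10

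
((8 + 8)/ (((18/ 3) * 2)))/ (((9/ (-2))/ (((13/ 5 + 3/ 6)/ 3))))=-124/ 405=-0.31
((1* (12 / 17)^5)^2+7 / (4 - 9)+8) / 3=22279128511979 / 10079969502245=2.21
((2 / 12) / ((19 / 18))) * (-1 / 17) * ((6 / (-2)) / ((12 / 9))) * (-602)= -8127 / 646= -12.58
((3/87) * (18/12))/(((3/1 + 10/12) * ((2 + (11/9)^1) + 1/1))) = 81/25346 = 0.00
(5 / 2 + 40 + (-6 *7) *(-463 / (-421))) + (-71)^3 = -301364169 / 842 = -357914.69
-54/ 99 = -6/ 11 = -0.55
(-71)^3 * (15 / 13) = -5368665 / 13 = -412974.23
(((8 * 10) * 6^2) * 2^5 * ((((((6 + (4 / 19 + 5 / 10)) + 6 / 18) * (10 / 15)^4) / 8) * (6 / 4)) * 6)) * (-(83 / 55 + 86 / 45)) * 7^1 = -1771771904 / 513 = -3453746.40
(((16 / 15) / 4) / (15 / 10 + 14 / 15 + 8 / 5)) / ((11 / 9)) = 72 / 1331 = 0.05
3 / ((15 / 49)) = 49 / 5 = 9.80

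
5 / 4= 1.25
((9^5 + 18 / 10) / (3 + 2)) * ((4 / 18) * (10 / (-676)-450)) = -997991326 / 845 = -1181054.82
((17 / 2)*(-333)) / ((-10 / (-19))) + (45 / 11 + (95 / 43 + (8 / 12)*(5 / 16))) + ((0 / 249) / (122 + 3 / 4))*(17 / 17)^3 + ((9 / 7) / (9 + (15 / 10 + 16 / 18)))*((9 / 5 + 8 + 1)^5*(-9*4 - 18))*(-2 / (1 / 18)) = 1641270288287871869 / 50906625000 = 32240799.47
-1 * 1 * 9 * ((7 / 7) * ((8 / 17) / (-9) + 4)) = -604 / 17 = -35.53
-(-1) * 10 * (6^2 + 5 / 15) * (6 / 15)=436 / 3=145.33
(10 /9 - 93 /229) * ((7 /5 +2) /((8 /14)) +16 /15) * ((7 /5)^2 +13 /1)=114390331 /1545750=74.00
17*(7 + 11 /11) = 136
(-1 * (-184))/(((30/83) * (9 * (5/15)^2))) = 7636/15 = 509.07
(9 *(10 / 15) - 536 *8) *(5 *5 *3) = -321150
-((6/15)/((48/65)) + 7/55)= -883/1320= -0.67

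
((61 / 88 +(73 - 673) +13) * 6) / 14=-154785 / 616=-251.27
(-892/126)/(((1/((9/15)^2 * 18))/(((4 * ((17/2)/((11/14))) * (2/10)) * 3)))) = -1191.06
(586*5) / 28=1465 / 14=104.64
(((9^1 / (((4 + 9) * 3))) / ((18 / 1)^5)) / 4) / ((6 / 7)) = 7 / 196515072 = 0.00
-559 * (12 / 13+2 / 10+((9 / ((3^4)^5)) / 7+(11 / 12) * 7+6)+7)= -622755319989503 / 54238868460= -11481.72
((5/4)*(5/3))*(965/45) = 4825/108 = 44.68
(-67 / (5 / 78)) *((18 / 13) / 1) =-7236 / 5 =-1447.20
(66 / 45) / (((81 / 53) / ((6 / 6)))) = 1166 / 1215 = 0.96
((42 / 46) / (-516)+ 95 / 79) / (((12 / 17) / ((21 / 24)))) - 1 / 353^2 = 1854868608151 / 1246185699712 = 1.49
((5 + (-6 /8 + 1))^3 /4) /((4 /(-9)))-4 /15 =-1254331 /15360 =-81.66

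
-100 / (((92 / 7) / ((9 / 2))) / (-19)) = 29925 / 46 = 650.54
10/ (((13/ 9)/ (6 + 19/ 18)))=635/ 13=48.85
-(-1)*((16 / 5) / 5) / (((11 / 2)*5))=32 / 1375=0.02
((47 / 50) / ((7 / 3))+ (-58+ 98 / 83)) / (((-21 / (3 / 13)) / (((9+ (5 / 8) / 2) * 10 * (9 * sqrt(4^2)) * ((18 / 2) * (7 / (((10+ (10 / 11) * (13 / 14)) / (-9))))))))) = -108672.64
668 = 668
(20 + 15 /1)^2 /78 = 1225 /78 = 15.71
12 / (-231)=-4 / 77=-0.05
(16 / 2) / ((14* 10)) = 2 / 35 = 0.06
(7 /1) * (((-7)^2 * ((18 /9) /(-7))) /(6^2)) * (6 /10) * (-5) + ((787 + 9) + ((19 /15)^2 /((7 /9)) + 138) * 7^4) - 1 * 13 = 50562313 /150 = 337082.09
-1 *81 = -81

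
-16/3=-5.33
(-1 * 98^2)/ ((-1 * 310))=4802/ 155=30.98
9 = 9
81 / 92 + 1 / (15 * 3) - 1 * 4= -12823 / 4140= -3.10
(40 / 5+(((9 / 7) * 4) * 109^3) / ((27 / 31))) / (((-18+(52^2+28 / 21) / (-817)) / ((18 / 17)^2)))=-21253903500456 / 52834691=-402271.75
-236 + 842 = 606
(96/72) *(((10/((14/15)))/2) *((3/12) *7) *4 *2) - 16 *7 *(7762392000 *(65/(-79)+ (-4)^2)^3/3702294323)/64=-3318900152127664900/260767927245371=-12727.41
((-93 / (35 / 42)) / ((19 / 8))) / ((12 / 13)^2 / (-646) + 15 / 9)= -38475216 / 1363595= -28.22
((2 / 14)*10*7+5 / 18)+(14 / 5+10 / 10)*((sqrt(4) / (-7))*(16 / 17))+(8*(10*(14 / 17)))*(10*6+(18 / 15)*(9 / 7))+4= 43566611 / 10710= 4067.84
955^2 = 912025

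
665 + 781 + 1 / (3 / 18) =1452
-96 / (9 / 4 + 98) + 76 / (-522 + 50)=-1.12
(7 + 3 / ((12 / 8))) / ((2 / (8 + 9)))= 153 / 2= 76.50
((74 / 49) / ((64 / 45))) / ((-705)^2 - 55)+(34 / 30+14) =15.13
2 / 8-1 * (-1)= 1.25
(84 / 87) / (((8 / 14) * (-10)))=-0.17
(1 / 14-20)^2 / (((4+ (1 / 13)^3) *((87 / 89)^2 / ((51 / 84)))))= 150513677613 / 2386165936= 63.08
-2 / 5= -0.40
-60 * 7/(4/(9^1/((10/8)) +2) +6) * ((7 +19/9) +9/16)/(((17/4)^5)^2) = -73489776640/223775322949839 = -0.00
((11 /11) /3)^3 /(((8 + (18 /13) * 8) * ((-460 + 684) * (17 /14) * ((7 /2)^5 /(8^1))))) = 26 /239146803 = 0.00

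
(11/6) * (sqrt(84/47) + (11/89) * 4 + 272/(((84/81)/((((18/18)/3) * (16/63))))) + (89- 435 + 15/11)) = -15443683/26166 + 11 * sqrt(987)/141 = -587.77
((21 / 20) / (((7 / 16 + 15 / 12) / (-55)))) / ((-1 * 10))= 154 / 45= 3.42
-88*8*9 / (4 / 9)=-14256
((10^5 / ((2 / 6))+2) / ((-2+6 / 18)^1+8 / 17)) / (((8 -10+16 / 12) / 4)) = 91800612 / 61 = 1504928.07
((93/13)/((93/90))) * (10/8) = 225/26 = 8.65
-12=-12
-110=-110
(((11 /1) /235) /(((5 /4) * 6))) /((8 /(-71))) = -781 /14100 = -0.06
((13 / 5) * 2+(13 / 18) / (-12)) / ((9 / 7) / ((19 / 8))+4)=1.13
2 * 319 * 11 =7018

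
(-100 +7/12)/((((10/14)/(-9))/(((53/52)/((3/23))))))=10179869/1040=9788.34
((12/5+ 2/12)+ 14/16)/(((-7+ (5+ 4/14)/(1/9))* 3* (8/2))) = 2891/408960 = 0.01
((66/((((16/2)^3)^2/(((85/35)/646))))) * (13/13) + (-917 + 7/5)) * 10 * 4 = -159612665691/4358144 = -36624.00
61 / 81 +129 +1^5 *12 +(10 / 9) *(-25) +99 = 17251 / 81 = 212.98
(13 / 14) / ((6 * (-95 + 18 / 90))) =-65 / 39816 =-0.00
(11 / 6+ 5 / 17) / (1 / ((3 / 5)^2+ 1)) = 217 / 75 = 2.89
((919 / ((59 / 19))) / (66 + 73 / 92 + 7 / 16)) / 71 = 6425648 / 103640049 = 0.06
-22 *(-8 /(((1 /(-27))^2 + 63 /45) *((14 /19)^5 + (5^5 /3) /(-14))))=-16678903820040 /9852336919459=-1.69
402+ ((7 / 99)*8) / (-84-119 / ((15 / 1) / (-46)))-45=3546101 / 9933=357.00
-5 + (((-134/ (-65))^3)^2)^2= 33487976588060654299668731/ 5688009063105712890625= 5887.47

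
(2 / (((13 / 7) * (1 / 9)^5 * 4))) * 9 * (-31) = -115322697 / 26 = -4435488.35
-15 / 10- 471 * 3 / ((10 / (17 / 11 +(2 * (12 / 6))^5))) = -144911.07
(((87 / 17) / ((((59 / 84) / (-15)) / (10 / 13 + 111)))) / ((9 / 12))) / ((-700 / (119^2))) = 1263604356 / 3835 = 329492.66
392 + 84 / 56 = 787 / 2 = 393.50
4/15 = 0.27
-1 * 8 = -8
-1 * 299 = -299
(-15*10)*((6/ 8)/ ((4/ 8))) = -225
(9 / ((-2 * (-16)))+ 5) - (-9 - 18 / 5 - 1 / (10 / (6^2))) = 3437 / 160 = 21.48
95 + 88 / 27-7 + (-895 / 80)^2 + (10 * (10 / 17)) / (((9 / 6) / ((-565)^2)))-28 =147121020035 / 117504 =1252051.16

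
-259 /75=-3.45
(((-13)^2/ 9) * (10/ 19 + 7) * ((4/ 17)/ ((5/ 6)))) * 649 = 125475064/ 4845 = 25897.85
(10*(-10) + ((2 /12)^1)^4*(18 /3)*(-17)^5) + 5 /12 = -6673.00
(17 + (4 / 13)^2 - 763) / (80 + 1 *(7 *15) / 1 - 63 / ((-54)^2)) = -40842792 / 10128677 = -4.03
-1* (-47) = 47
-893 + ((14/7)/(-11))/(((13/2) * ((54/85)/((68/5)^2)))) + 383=-10002766/19305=-518.14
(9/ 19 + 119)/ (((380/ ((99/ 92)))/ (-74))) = -831501/ 33212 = -25.04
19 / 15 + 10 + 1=184 / 15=12.27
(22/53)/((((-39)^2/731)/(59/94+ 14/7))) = 152779/291447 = 0.52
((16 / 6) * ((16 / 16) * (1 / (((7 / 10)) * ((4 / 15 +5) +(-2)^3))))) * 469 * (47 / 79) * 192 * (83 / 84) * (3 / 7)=-5018246400 / 158711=-31618.77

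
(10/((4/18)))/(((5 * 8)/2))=9/4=2.25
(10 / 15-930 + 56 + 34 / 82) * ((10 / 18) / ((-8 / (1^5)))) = 536845 / 8856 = 60.62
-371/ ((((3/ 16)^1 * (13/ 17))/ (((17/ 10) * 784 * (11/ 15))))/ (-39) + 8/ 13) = -96164292224/ 159508529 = -602.88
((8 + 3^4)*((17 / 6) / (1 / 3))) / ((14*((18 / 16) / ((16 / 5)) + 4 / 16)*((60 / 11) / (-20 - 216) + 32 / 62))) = 88552864 / 486031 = 182.20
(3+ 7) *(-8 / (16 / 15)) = -75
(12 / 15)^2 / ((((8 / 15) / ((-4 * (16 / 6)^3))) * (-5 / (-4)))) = -72.82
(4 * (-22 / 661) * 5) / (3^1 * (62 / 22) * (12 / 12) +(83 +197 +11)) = -0.00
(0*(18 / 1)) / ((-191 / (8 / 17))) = 0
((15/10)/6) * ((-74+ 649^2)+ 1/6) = 2526763/24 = 105281.79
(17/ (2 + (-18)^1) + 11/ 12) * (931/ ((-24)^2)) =-6517/ 27648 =-0.24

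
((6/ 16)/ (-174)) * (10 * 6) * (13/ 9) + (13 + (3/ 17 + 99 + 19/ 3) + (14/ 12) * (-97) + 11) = 95581/ 5916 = 16.16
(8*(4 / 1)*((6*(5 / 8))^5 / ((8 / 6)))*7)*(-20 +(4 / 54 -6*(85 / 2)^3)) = -29381394853125 / 512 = -57385536822.51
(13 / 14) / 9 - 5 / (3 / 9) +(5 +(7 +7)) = 517 / 126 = 4.10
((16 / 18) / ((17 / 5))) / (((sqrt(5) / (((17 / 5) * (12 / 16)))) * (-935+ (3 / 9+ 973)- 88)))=-2 * sqrt(5) / 745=-0.01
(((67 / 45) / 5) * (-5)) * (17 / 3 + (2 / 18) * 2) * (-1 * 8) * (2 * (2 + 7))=56816 / 45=1262.58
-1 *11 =-11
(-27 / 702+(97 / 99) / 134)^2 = 7214596 / 7435440441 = 0.00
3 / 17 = 0.18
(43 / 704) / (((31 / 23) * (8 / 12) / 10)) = 0.68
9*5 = 45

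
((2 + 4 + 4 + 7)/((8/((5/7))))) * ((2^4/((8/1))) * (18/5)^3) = 24786/175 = 141.63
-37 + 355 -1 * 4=314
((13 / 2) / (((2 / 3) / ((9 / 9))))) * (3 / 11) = 117 / 44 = 2.66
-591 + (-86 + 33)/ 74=-43787/ 74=-591.72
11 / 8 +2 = 27 / 8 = 3.38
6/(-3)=-2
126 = 126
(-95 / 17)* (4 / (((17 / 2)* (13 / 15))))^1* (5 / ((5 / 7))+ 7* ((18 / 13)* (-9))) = 11890200 / 48841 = 243.45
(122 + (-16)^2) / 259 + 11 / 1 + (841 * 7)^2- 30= 1282299804 / 37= 34656751.46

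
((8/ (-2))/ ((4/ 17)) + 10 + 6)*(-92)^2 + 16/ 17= -143872/ 17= -8463.06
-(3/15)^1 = -0.20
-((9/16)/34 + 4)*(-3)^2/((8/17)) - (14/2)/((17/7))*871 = -11260129/4352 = -2587.35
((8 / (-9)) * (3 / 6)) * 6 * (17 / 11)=-136 / 33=-4.12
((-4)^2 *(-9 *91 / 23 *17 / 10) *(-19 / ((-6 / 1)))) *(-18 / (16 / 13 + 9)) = 620568 / 115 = 5396.24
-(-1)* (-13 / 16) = -13 / 16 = -0.81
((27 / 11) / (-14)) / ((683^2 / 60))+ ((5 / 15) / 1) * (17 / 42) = 87218863 / 646553754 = 0.13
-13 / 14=-0.93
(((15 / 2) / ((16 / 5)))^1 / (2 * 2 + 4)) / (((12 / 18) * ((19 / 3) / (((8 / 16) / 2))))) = 675 / 38912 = 0.02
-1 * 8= -8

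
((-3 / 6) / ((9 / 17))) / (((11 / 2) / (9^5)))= -111537 / 11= -10139.73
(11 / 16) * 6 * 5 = 165 / 8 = 20.62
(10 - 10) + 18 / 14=9 / 7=1.29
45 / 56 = 0.80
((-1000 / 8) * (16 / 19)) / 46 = -1000 / 437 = -2.29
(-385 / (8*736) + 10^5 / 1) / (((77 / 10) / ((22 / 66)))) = 4329.00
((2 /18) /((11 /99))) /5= 1 /5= 0.20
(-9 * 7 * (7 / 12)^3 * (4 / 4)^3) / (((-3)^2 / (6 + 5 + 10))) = -16807 / 576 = -29.18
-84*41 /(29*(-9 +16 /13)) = 44772 /2929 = 15.29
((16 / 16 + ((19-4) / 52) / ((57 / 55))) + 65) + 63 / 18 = 68941 / 988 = 69.78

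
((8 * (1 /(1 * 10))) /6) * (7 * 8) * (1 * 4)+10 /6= 473 /15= 31.53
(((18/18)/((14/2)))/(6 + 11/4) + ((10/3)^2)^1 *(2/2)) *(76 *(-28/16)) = -466184/315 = -1479.95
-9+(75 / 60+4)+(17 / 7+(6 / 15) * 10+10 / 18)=815 / 252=3.23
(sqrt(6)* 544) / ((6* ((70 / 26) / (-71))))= -251056* sqrt(6) / 105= -5856.75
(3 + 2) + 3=8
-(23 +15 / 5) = -26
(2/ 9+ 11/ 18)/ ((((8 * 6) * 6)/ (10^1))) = 25/ 864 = 0.03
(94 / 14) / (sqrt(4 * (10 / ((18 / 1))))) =4.50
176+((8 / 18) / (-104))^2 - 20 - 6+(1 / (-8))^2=150.02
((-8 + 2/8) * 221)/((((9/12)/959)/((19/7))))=-17833153/3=-5944384.33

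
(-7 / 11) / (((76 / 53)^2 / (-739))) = 14530957 / 63536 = 228.70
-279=-279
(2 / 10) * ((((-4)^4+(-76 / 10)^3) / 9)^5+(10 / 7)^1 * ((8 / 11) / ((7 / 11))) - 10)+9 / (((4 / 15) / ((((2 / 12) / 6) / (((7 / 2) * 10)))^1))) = -20194426783761326529841 / 29069824218750000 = -694686.92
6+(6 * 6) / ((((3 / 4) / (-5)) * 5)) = -42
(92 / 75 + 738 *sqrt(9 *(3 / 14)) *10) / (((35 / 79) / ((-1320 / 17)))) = -230875920 *sqrt(42) / 833 - 639584 / 2975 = -1796429.84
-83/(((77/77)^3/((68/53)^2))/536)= -205712512/2809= -73233.36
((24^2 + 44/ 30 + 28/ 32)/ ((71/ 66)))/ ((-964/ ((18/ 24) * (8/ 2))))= -2290233/ 1368880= -1.67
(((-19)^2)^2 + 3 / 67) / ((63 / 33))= 68263.40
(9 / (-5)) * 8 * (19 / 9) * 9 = -1368 / 5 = -273.60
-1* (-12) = 12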